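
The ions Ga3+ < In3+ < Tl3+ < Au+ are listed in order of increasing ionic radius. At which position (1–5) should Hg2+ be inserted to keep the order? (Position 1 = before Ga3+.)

4

Electron counts and nuclear charges: Ga3+ (Z=31, 28 e⁻), In3+ (Z=49, 46 e⁻), Tl3+ (Z=81, 78 e⁻), Hg2+ (Z=80, 78 e⁻), Au+ (Z=79, 78 e⁻). Ga3+ < In3+ (same group, period 4 vs 5); In3+ < Tl3+ (same group, period 5 vs 6); Tl3+ < Hg2+ (isoelectronic, higher Z=81 is smaller); Hg2+ < Au+ (both 78 e⁻, Z=80>79).
The complete sequence is Ga3+ < In3+ < Tl3+ < Hg2+ < Au+. Hg2+ sits at position 4.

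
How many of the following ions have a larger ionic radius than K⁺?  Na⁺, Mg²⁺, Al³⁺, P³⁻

Al³⁺ has 10 e⁻ (Z=13), Mg²⁺ has 10 e⁻ (Z=12), Na⁺ has 10 e⁻ (Z=11), K⁺ has 18 e⁻ (Z=19), P³⁻ has 18 e⁻ (Z=15). Al³⁺ < Mg²⁺ (both 10 e⁻, Z=13>12); Mg²⁺ < Na⁺ (isoelectronic, higher Z=12 is smaller); Na⁺ < K⁺ (same group, 1 shell fewer); K⁺ < P³⁻ (both 18 e⁻, Z=19>15).
Placing each against K⁺: smaller — Al³⁺, Mg²⁺, Na⁺; larger — P³⁻. So 1 is larger.

1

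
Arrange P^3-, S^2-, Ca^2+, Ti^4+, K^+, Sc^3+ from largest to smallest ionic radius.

P^3- > S^2- > K^+ > Ca^2+ > Sc^3+ > Ti^4+

All of these have 18 electrons (isoelectronic). With the same electron cloud, the ion with the most protons pulls it in tightest. Nuclear charges: Ti^4+ (Z=22), Sc^3+ (Z=21), Ca^2+ (Z=20), K^+ (Z=19), S^2- (Z=16), P^3- (Z=15). Highest Z is smallest.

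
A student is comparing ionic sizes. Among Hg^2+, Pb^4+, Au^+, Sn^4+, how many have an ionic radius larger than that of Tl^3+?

2

Tabulating Z and e⁻: Sn^4+ has 46 e⁻ (Z=50), Pb^4+ has 78 e⁻ (Z=82), Tl^3+ has 78 e⁻ (Z=81), Hg^2+ has 78 e⁻ (Z=80), Au^+ has 78 e⁻ (Z=79). Sn^4+ < Pb^4+ (same group, 1 shell fewer); Pb^4+ < Tl^3+ (both 78 e⁻, Z=82>81); Tl^3+ < Hg^2+ (isoelectronic, higher Z=81 is smaller); Hg^2+ < Au^+ (isoelectronic, higher Z=80 is smaller).
Relative to Tl^3+, the ions that are larger are Hg^2+, Au^+. So 2 are larger.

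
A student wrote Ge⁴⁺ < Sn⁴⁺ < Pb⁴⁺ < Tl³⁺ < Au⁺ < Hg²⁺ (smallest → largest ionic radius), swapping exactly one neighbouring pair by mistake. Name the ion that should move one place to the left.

The pair Au⁺, Hg²⁺ is the wrong way round — Hg²⁺ and Au⁺ share 78 electrons; the higher nuclear charge on Hg (Z=80) contracts it more, so Hg²⁺ < Au⁺. All other adjacent pairs agree with periodic trends, so Hg²⁺ is the misplaced ion.

Hg²⁺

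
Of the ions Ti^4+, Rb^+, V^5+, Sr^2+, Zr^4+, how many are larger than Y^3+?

2

First list Z and electron count for each: V^5+ has 18 e⁻ (Z=23), Ti^4+ has 18 e⁻ (Z=22), Zr^4+ has 36 e⁻ (Z=40), Y^3+ has 36 e⁻ (Z=39), Sr^2+ has 36 e⁻ (Z=38), Rb^+ has 36 e⁻ (Z=37). V^5+ < Ti^4+ (both 18 e⁻, Z=23>22); Ti^4+ < Zr^4+ (same group, period 4 vs 5); Zr^4+ < Y^3+ (both 36 e⁻, Z=40>39); Y^3+ < Sr^2+ (isoelectronic, higher Z=39 is smaller); Sr^2+ < Rb^+ (both 36 e⁻, Z=38>37).
Placing each against Y^3+: smaller — V^5+, Ti^4+, Zr^4+; larger — Sr^2+, Rb^+. Count: 2.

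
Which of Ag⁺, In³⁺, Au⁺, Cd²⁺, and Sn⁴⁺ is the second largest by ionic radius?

Sn⁴⁺ has 46 e⁻ (Z=50), In³⁺ has 46 e⁻ (Z=49), Cd²⁺ has 46 e⁻ (Z=48), Ag⁺ has 46 e⁻ (Z=47), Au⁺ has 78 e⁻ (Z=79). Sn⁴⁺ < In³⁺ (isoelectronic, higher Z=50 is smaller); In³⁺ < Cd²⁺ (isoelectronic, higher Z=49 is smaller); Cd²⁺ < Ag⁺ (isoelectronic, higher Z=48 is smaller); Ag⁺ < Au⁺ (same group, 1 shell fewer).
So the order is Sn⁴⁺ < In³⁺ < Cd²⁺ < Ag⁺ < Au⁺; the 2nd-largest ion is Ag⁺.

Ag⁺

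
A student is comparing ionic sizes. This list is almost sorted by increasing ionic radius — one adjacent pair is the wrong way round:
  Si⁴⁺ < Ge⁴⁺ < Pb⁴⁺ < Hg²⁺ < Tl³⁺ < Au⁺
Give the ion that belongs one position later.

Compare adjacent ions: Tl³⁺ and Hg²⁺ share 78 electrons; the higher nuclear charge on Tl (Z=81) contracts it more, so Tl³⁺ < Hg²⁺ — yet in this increasing list Hg²⁺ sits before Tl³⁺. Nothing else is reversed, so Hg²⁺ should move one place to the right.

Hg²⁺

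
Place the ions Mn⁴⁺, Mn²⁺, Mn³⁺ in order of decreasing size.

Same element, different charge: the more highly charged cation has fewer electrons and a greater effective nuclear charge per electron, making Mn⁴⁺ the smallest.

Mn²⁺ > Mn³⁺ > Mn⁴⁺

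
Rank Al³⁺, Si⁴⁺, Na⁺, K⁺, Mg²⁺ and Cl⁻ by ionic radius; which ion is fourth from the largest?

Tabulating Z and e⁻: Si⁴⁺: 10 e⁻, Z=14, Al³⁺: 10 e⁻, Z=13, Mg²⁺: 10 e⁻, Z=12, Na⁺: 10 e⁻, Z=11, K⁺: 18 e⁻, Z=19, Cl⁻: 18 e⁻, Z=17. Si⁴⁺ < Al³⁺ (both 10 e⁻, Z=14>13); Al³⁺ < Mg²⁺ (isoelectronic, higher Z=13 is smaller); Mg²⁺ < Na⁺ (isoelectronic, higher Z=12 is smaller); Na⁺ < K⁺ (same group, 1 shell fewer); K⁺ < Cl⁻ (both 18 e⁻, Z=19>17).
Ordering: Si⁴⁺ < Al³⁺ < Mg²⁺ < Na⁺ < K⁺ < Cl⁻. The fourth largest is Mg²⁺.

Mg²⁺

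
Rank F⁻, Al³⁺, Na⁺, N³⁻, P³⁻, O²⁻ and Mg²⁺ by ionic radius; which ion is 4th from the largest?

First list Z and electron count for each: Al³⁺ has 10 e⁻ (Z=13), Mg²⁺ has 10 e⁻ (Z=12), Na⁺ has 10 e⁻ (Z=11), F⁻ has 10 e⁻ (Z=9), O²⁻ has 10 e⁻ (Z=8), N³⁻ has 10 e⁻ (Z=7), P³⁻ has 18 e⁻ (Z=15). Al³⁺ < Mg²⁺ (both 10 e⁻, Z=13>12); Mg²⁺ < Na⁺ (isoelectronic, higher Z=12 is smaller); Na⁺ < F⁻ (isoelectronic, higher Z=11 is smaller); F⁻ < O²⁻ (isoelectronic, higher Z=9 is smaller); O²⁻ < N³⁻ (both 10 e⁻, Z=8>7); N³⁻ < P³⁻ (same group, period 2 vs 3).
Full ascending order: Al³⁺ < Mg²⁺ < Na⁺ < F⁻ < O²⁻ < N³⁻ < P³⁻. Counting from the largest, position 4 is F⁻.

F⁻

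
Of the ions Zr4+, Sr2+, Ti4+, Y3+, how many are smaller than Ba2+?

Ti4+ has 18 e⁻ (Z=22), Zr4+ has 36 e⁻ (Z=40), Y3+ has 36 e⁻ (Z=39), Sr2+ has 36 e⁻ (Z=38), Ba2+ has 54 e⁻ (Z=56). Ti4+ < Zr4+ (same group, period 4 vs 5); Zr4+ < Y3+ (isoelectronic, higher Z=40 is smaller); Y3+ < Sr2+ (isoelectronic, higher Z=39 is smaller); Sr2+ < Ba2+ (same group, 1 shell fewer).
Relative to Ba2+, the ions that are smaller are Ti4+, Zr4+, Y3+, Sr2+. That's 4.

4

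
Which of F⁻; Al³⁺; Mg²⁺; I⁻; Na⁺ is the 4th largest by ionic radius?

Mg²⁺

First list Z and electron count for each: Al³⁺ has 10 e⁻ (Z=13), Mg²⁺ has 10 e⁻ (Z=12), Na⁺ has 10 e⁻ (Z=11), F⁻ has 10 e⁻ (Z=9), I⁻ has 54 e⁻ (Z=53). Al³⁺ < Mg²⁺ (isoelectronic, higher Z=13 is smaller); Mg²⁺ < Na⁺ (isoelectronic, higher Z=12 is smaller); Na⁺ < F⁻ (both 10 e⁻, Z=11>9); F⁻ < I⁻ (same group, 3 shells fewer).
Ordering: Al³⁺ < Mg²⁺ < Na⁺ < F⁻ < I⁻. The 4th largest is Mg²⁺.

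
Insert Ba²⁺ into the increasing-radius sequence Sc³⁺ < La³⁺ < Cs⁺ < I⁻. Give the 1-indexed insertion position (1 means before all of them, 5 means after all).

3

Electron counts and nuclear charges: Sc³⁺: 18 e⁻, Z=21, La³⁺: 54 e⁻, Z=57, Ba²⁺: 54 e⁻, Z=56, Cs⁺: 54 e⁻, Z=55, I⁻: 54 e⁻, Z=53. Sc³⁺ < La³⁺ (same group, period 4 vs 6); La³⁺ < Ba²⁺ (isoelectronic, higher Z=57 is smaller); Ba²⁺ < Cs⁺ (both 54 e⁻, Z=56>55); Cs⁺ < I⁻ (both 54 e⁻, Z=55>53).
The complete sequence is Sc³⁺ < La³⁺ < Ba²⁺ < Cs⁺ < I⁻. Ba²⁺ sits at position 3.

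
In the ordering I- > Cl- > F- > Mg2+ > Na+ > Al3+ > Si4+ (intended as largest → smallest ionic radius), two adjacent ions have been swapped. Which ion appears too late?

Compare adjacent ions: both have 10 electrons but Z(Mg)=12 > Z(Na)=11, so Mg2+ should be the smaller of the two — yet in this decreasing list Mg2+ sits before Na+. Nothing else is reversed, so Na+ should move one place to the left.

Na+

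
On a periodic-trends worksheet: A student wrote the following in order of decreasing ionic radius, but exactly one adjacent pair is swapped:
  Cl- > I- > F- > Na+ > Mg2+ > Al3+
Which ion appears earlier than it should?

Cl-

Check each adjacent pair. Cl- and I- are reversed: same group and charge — period 3 sits above period 5, so Cl- is smaller. No other neighbouring pair contradicts the periodic trends, so Cl- is the ion listed too early.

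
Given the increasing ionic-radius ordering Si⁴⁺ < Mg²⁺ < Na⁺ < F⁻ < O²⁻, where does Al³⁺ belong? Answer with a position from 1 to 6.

Each ion has 10 electrons. The ranking follows nuclear charge in reverse — greater Z gives a smaller radius. Si⁴⁺ (Z=14), Al³⁺ (Z=13), Mg²⁺ (Z=12), Na⁺ (Z=11), F⁻ (Z=9), O²⁻ (Z=8).
The complete sequence is Si⁴⁺ < Al³⁺ < Mg²⁺ < Na⁺ < F⁻ < O²⁻. Al³⁺ sits at position 2.

2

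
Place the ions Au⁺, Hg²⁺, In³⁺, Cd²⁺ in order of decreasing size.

Tabulating Z and e⁻: In³⁺ (Z=49, 46 e⁻), Cd²⁺ (Z=48, 46 e⁻), Hg²⁺ (Z=80, 78 e⁻), Au⁺ (Z=79, 78 e⁻). In³⁺ < Cd²⁺ (isoelectronic, higher Z=49 is smaller); Cd²⁺ < Hg²⁺ (same group, period 5 vs 6); Hg²⁺ < Au⁺ (both 78 e⁻, Z=80>79).

Au⁺ > Hg²⁺ > Cd²⁺ > In³⁺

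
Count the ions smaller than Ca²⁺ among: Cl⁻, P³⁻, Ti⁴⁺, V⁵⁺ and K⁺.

Isoelectronic series (18 e⁻ each). Size is set by nuclear charge: more protons means a smaller ion. V⁵⁺ (Z=23), Ti⁴⁺ (Z=22), Ca²⁺ (Z=20), K⁺ (Z=19), Cl⁻ (Z=17), P³⁻ (Z=15).
Relative to Ca²⁺, the ions that are smaller are V⁵⁺, Ti⁴⁺. So 2 are smaller.

2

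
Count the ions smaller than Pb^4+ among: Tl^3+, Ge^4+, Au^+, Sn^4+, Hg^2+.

2

Work out protons and electrons: Ge^4+: 28 e⁻, Z=32, Sn^4+: 46 e⁻, Z=50, Pb^4+: 78 e⁻, Z=82, Tl^3+: 78 e⁻, Z=81, Hg^2+: 78 e⁻, Z=80, Au^+: 78 e⁻, Z=79. Ge^4+ < Sn^4+ (same group, period 4 vs 5); Sn^4+ < Pb^4+ (same group, period 5 vs 6); Pb^4+ < Tl^3+ (isoelectronic, higher Z=82 is smaller); Tl^3+ < Hg^2+ (isoelectronic, higher Z=81 is smaller); Hg^2+ < Au^+ (both 78 e⁻, Z=80>79).
Overall: Ge^4+ < Sn^4+ < Pb^4+ < Tl^3+ < Hg^2+ < Au^+. Pb^4+ has 2 below it and 3 above. So 2 are smaller.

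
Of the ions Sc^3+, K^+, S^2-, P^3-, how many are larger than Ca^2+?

Isoelectronic series (18 e⁻ each). Size is set by nuclear charge: more protons means a smaller ion. Sc^3+ (Z=21), Ca^2+ (Z=20), K^+ (Z=19), S^2- (Z=16), P^3- (Z=15).
Ordering all of them (including Ca^2+) by radius gives Sc^3+ < Ca^2+ < K^+ < S^2- < P^3-. Count: 3.

3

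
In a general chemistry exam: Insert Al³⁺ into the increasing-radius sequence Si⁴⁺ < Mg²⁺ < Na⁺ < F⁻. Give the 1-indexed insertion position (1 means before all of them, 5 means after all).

2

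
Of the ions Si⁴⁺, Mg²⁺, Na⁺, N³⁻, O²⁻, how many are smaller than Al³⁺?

1

Each ion has 10 electrons. The ranking follows nuclear charge in reverse — greater Z gives a smaller radius. Si⁴⁺ (Z=14), Al³⁺ (Z=13), Mg²⁺ (Z=12), Na⁺ (Z=11), O²⁻ (Z=8), N³⁻ (Z=7).
Relative to Al³⁺, the ions that are smaller are Si⁴⁺. Count: 1.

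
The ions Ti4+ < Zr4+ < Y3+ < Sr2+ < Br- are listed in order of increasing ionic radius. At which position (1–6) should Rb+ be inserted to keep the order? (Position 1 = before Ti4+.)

5

Ti4+ has 18 e⁻ (Z=22), Zr4+ has 36 e⁻ (Z=40), Y3+ has 36 e⁻ (Z=39), Sr2+ has 36 e⁻ (Z=38), Rb+ has 36 e⁻ (Z=37), Br- has 36 e⁻ (Z=35). Ti4+ < Zr4+ (same group, 1 shell fewer); Zr4+ < Y3+ (both 36 e⁻, Z=40>39); Y3+ < Sr2+ (isoelectronic, higher Z=39 is smaller); Sr2+ < Rb+ (isoelectronic, higher Z=38 is smaller); Rb+ < Br- (both 36 e⁻, Z=37>35).
With Rb+ included the full order is Ti4+ < Zr4+ < Y3+ < Sr2+ < Rb+ < Br-, so it takes position 5.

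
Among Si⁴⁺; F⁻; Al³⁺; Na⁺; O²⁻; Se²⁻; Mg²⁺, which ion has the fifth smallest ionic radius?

Work out protons and electrons: Si⁴⁺ (Z=14, 10 e⁻), Al³⁺ (Z=13, 10 e⁻), Mg²⁺ (Z=12, 10 e⁻), Na⁺ (Z=11, 10 e⁻), F⁻ (Z=9, 10 e⁻), O²⁻ (Z=8, 10 e⁻), Se²⁻ (Z=34, 36 e⁻). Si⁴⁺ < Al³⁺ (both 10 e⁻, Z=14>13); Al³⁺ < Mg²⁺ (isoelectronic, higher Z=13 is smaller); Mg²⁺ < Na⁺ (both 10 e⁻, Z=12>11); Na⁺ < F⁻ (both 10 e⁻, Z=11>9); F⁻ < O²⁻ (isoelectronic, higher Z=9 is smaller); O²⁻ < Se²⁻ (same group, period 2 vs 4).
So the order is Si⁴⁺ < Al³⁺ < Mg²⁺ < Na⁺ < F⁻ < O²⁻ < Se²⁻; the 5th-smallest ion is F⁻.

F⁻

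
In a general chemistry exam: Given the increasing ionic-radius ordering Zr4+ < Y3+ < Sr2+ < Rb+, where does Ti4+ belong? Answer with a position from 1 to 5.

1

First list Z and electron count for each: Ti4+ has 18 e⁻ (Z=22), Zr4+ has 36 e⁻ (Z=40), Y3+ has 36 e⁻ (Z=39), Sr2+ has 36 e⁻ (Z=38), Rb+ has 36 e⁻ (Z=37). Ti4+ < Zr4+ (same group, period 4 vs 5); Zr4+ < Y3+ (isoelectronic, higher Z=40 is smaller); Y3+ < Sr2+ (both 36 e⁻, Z=39>38); Sr2+ < Rb+ (both 36 e⁻, Z=38>37).
Putting Ti4+ in gives Ti4+ < Zr4+ < Y3+ < Sr2+ < Rb+; it lands at slot 1.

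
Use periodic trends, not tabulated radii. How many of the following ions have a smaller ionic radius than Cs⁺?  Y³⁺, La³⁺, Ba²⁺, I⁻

3

Electron counts and nuclear charges: Y³⁺ has 36 e⁻ (Z=39), La³⁺ has 54 e⁻ (Z=57), Ba²⁺ has 54 e⁻ (Z=56), Cs⁺ has 54 e⁻ (Z=55), I⁻ has 54 e⁻ (Z=53). Y³⁺ < La³⁺ (same group, 1 shell fewer); La³⁺ < Ba²⁺ (both 54 e⁻, Z=57>56); Ba²⁺ < Cs⁺ (both 54 e⁻, Z=56>55); Cs⁺ < I⁻ (isoelectronic, higher Z=55 is smaller).
Placing each against Cs⁺: smaller — Y³⁺, La³⁺, Ba²⁺; larger — I⁻. So 3 are smaller.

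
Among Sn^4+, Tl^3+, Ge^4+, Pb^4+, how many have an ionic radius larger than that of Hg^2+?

Work out protons and electrons: Ge^4+ has 28 e⁻ (Z=32), Sn^4+ has 46 e⁻ (Z=50), Pb^4+ has 78 e⁻ (Z=82), Tl^3+ has 78 e⁻ (Z=81), Hg^2+ has 78 e⁻ (Z=80). Ge^4+ < Sn^4+ (same group, period 4 vs 5); Sn^4+ < Pb^4+ (same group, 1 shell fewer); Pb^4+ < Tl^3+ (isoelectronic, higher Z=82 is smaller); Tl^3+ < Hg^2+ (both 78 e⁻, Z=81>80).
Overall: Ge^4+ < Sn^4+ < Pb^4+ < Tl^3+ < Hg^2+. Hg^2+ has 4 below it and 0 above. So 0 are larger.

0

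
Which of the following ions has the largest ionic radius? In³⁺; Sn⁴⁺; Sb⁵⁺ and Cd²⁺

These species are isoelectronic with 46 electrons. The only difference is the number of protons: Sb⁵⁺ (Z=51), Sn⁴⁺ (Z=50), In³⁺ (Z=49), Cd²⁺ (Z=48). The strongest nuclear pull (Sb⁵⁺) gives the smallest ion.

Cd²⁺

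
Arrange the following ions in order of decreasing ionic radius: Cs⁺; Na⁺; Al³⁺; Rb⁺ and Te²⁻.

Te²⁻ > Cs⁺ > Rb⁺ > Na⁺ > Al³⁺

Tabulating Z and e⁻: Al³⁺ (Z=13, 10 e⁻), Na⁺ (Z=11, 10 e⁻), Rb⁺ (Z=37, 36 e⁻), Cs⁺ (Z=55, 54 e⁻), Te²⁻ (Z=52, 54 e⁻). Al³⁺ < Na⁺ (both 10 e⁻, Z=13>11); Na⁺ < Rb⁺ (same group, period 3 vs 5); Rb⁺ < Cs⁺ (same group, period 5 vs 6); Cs⁺ < Te²⁻ (isoelectronic, higher Z=55 is smaller).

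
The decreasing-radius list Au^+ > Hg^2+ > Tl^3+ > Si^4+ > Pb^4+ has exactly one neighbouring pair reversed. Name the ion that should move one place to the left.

Scanning neighbour by neighbour, only Si^4+/Pb^4+ violates a trend: Si^4+ and Pb^4+ are in one column with the same charge; the lighter period-3 ion has 3 fewer shells and is smaller. That makes Pb^4+ the one sitting a position late relative to where it belongs.

Pb^4+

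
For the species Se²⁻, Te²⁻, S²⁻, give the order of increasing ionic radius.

S²⁻ < Se²⁻ < Te²⁻

All are in the same group with charge -2. Radius grows down the group as n (the outermost shell) increases.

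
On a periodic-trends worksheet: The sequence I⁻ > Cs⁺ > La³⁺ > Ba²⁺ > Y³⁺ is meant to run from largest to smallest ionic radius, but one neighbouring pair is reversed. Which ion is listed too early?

Compare adjacent ions: La³⁺ and Ba²⁺ share 54 electrons; the higher nuclear charge on La (Z=57) contracts it more, so La³⁺ < Ba²⁺ — yet in this decreasing list La³⁺ sits before Ba²⁺. Nothing else is reversed, so La³⁺ should move one place to the right.

La³⁺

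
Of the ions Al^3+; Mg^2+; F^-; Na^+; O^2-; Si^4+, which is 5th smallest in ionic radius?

F^-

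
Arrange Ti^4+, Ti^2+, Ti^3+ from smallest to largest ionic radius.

Ti^4+ < Ti^3+ < Ti^2+

These are all Ti ions. Removing more electrons (higher positive charge) pulls the remaining electrons in closer, so Ti^4+ is smallest and Ti^2+ is largest.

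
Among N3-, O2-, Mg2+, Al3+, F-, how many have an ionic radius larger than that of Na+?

3

These species are isoelectronic with 10 electrons. The only difference is the number of protons: Al3+ (Z=13), Mg2+ (Z=12), Na+ (Z=11), F- (Z=9), O2- (Z=8), N3- (Z=7). The strongest nuclear pull (Al3+) gives the smallest ion.
Ordering all of them (including Na+) by radius gives Al3+ < Mg2+ < Na+ < F- < O2- < N3-. So 3 are larger.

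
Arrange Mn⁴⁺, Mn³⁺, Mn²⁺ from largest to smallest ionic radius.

Mn²⁺ > Mn³⁺ > Mn⁴⁺

These are all Mn ions. Removing more electrons (higher positive charge) pulls the remaining electrons in closer, so Mn⁴⁺ is smallest and Mn²⁺ is largest.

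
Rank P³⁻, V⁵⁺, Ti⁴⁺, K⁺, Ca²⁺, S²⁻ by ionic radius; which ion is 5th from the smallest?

S²⁻

Isoelectronic series (18 e⁻ each). Size is set by nuclear charge: more protons means a smaller ion. V⁵⁺ (Z=23), Ti⁴⁺ (Z=22), Ca²⁺ (Z=20), K⁺ (Z=19), S²⁻ (Z=16), P³⁻ (Z=15).
That gives V⁵⁺ < Ti⁴⁺ < Ca²⁺ < K⁺ < S²⁻ < P³⁻. From the smallest end, number 5 is S²⁻.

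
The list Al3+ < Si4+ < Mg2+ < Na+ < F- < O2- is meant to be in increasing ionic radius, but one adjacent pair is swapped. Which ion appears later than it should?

Si4+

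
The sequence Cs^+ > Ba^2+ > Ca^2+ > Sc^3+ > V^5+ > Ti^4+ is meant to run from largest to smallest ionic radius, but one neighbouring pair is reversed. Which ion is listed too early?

V^5+

Scanning neighbour by neighbour, only V^5+/Ti^4+ violates a trend: they are isoelectronic (18 e⁻) and V has more protons than Ti (23 vs 22), making V^5+ smaller. That makes V^5+ the one sitting a position early relative to where it belongs.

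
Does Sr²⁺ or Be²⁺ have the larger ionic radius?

Sr²⁺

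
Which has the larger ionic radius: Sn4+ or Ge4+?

These ions sit in one column with identical charge. Each step down the periodic table adds a principal shell, increasing the radius.

Sn4+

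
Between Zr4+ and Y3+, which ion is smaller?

Zr4+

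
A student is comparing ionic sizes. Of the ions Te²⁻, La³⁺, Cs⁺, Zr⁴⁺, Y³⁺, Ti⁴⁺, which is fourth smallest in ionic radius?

Ti⁴⁺: 18 e⁻, Z=22, Zr⁴⁺: 36 e⁻, Z=40, Y³⁺: 36 e⁻, Z=39, La³⁺: 54 e⁻, Z=57, Cs⁺: 54 e⁻, Z=55, Te²⁻: 54 e⁻, Z=52. Ti⁴⁺ < Zr⁴⁺ (same group, 1 shell fewer); Zr⁴⁺ < Y³⁺ (both 36 e⁻, Z=40>39); Y³⁺ < La³⁺ (same group, period 5 vs 6); La³⁺ < Cs⁺ (isoelectronic, higher Z=57 is smaller); Cs⁺ < Te²⁻ (isoelectronic, higher Z=55 is smaller).
So the order is Ti⁴⁺ < Zr⁴⁺ < Y³⁺ < La³⁺ < Cs⁺ < Te²⁻; the 4th-smallest ion is La³⁺.

La³⁺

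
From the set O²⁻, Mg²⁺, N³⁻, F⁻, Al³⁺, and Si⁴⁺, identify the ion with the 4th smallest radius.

F⁻

Each ion has 10 electrons. The ranking follows nuclear charge in reverse — greater Z gives a smaller radius. Si⁴⁺ (Z=14), Al³⁺ (Z=13), Mg²⁺ (Z=12), F⁻ (Z=9), O²⁻ (Z=8), N³⁻ (Z=7).
That gives Si⁴⁺ < Al³⁺ < Mg²⁺ < F⁻ < O²⁻ < N³⁻. From the smallest end, number 4 is F⁻.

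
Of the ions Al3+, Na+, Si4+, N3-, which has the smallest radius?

All of these have 10 electrons (isoelectronic). With the same electron cloud, the ion with the most protons pulls it in tightest. Nuclear charges: Si4+ (Z=14), Al3+ (Z=13), Na+ (Z=11), N3- (Z=7). Highest Z is smallest.

Si4+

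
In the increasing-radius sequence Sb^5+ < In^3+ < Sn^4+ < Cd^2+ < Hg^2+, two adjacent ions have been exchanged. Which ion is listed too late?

Sn^4+

The pair In^3+, Sn^4+ is the wrong way round — both have 46 electrons but Z(Sn)=50 > Z(In)=49, so Sn^4+ should be the smaller of the two. All other adjacent pairs agree with periodic trends, so Sn^4+ is the misplaced ion.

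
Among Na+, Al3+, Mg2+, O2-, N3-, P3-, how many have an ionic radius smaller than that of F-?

3

Work out protons and electrons: Al3+: 10 e⁻, Z=13, Mg2+: 10 e⁻, Z=12, Na+: 10 e⁻, Z=11, F-: 10 e⁻, Z=9, O2-: 10 e⁻, Z=8, N3-: 10 e⁻, Z=7, P3-: 18 e⁻, Z=15. Al3+ < Mg2+ (both 10 e⁻, Z=13>12); Mg2+ < Na+ (both 10 e⁻, Z=12>11); Na+ < F- (isoelectronic, higher Z=11 is smaller); F- < O2- (isoelectronic, higher Z=9 is smaller); O2- < N3- (both 10 e⁻, Z=8>7); N3- < P3- (same group, 1 shell fewer).
Overall: Al3+ < Mg2+ < Na+ < F- < O2- < N3- < P3-. F- has 3 below it and 3 above. Count: 3.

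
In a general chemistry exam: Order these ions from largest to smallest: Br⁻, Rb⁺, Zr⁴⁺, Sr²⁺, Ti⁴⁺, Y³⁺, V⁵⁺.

Work out protons and electrons: V⁵⁺ has 18 e⁻ (Z=23), Ti⁴⁺ has 18 e⁻ (Z=22), Zr⁴⁺ has 36 e⁻ (Z=40), Y³⁺ has 36 e⁻ (Z=39), Sr²⁺ has 36 e⁻ (Z=38), Rb⁺ has 36 e⁻ (Z=37), Br⁻ has 36 e⁻ (Z=35). V⁵⁺ < Ti⁴⁺ (both 18 e⁻, Z=23>22); Ti⁴⁺ < Zr⁴⁺ (same group, 1 shell fewer); Zr⁴⁺ < Y³⁺ (isoelectronic, higher Z=40 is smaller); Y³⁺ < Sr²⁺ (both 36 e⁻, Z=39>38); Sr²⁺ < Rb⁺ (isoelectronic, higher Z=38 is smaller); Rb⁺ < Br⁻ (both 36 e⁻, Z=37>35).

Br⁻ > Rb⁺ > Sr²⁺ > Y³⁺ > Zr⁴⁺ > Ti⁴⁺ > V⁵⁺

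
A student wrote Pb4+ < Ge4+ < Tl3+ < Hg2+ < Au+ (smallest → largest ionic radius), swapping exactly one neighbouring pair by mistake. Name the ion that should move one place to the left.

Compare adjacent ions: same group and charge — period 4 sits above period 6, so Ge4+ is smaller — yet in this increasing list Pb4+ sits before Ge4+. Nothing else is reversed, so Ge4+ should move one place to the left.

Ge4+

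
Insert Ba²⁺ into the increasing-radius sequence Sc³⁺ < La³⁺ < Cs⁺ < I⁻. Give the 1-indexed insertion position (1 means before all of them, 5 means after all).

3

Work out protons and electrons: Sc³⁺: 18 e⁻, Z=21, La³⁺: 54 e⁻, Z=57, Ba²⁺: 54 e⁻, Z=56, Cs⁺: 54 e⁻, Z=55, I⁻: 54 e⁻, Z=53. Sc³⁺ < La³⁺ (same group, period 4 vs 6); La³⁺ < Ba²⁺ (isoelectronic, higher Z=57 is smaller); Ba²⁺ < Cs⁺ (isoelectronic, higher Z=56 is smaller); Cs⁺ < I⁻ (isoelectronic, higher Z=55 is smaller).
The complete sequence is Sc³⁺ < La³⁺ < Ba²⁺ < Cs⁺ < I⁻. Ba²⁺ sits at position 3.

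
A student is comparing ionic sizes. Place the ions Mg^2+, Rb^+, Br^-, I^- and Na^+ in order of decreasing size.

Electron counts and nuclear charges: Mg^2+: 10 e⁻, Z=12, Na^+: 10 e⁻, Z=11, Rb^+: 36 e⁻, Z=37, Br^-: 36 e⁻, Z=35, I^-: 54 e⁻, Z=53. Mg^2+ < Na^+ (isoelectronic, higher Z=12 is smaller); Na^+ < Rb^+ (same group, 2 shells fewer); Rb^+ < Br^- (both 36 e⁻, Z=37>35); Br^- < I^- (same group, 1 shell fewer).

I^- > Br^- > Rb^+ > Na^+ > Mg^2+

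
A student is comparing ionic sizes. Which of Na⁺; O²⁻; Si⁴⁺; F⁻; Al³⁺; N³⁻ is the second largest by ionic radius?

O²⁻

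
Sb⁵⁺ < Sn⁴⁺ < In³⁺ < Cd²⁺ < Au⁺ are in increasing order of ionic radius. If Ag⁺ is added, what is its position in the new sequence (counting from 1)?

5

First list Z and electron count for each: Sb⁵⁺: 46 e⁻, Z=51, Sn⁴⁺: 46 e⁻, Z=50, In³⁺: 46 e⁻, Z=49, Cd²⁺: 46 e⁻, Z=48, Ag⁺: 46 e⁻, Z=47, Au⁺: 78 e⁻, Z=79. Sb⁵⁺ < Sn⁴⁺ (both 46 e⁻, Z=51>50); Sn⁴⁺ < In³⁺ (both 46 e⁻, Z=50>49); In³⁺ < Cd²⁺ (both 46 e⁻, Z=49>48); Cd²⁺ < Ag⁺ (isoelectronic, higher Z=48 is smaller); Ag⁺ < Au⁺ (same group, 1 shell fewer).
The complete sequence is Sb⁵⁺ < Sn⁴⁺ < In³⁺ < Cd²⁺ < Ag⁺ < Au⁺. Ag⁺ sits at position 5.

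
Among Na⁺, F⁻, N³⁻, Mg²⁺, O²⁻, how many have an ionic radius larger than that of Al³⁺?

Isoelectronic series (10 e⁻ each). Size is set by nuclear charge: more protons means a smaller ion. Al³⁺ (Z=13), Mg²⁺ (Z=12), Na⁺ (Z=11), F⁻ (Z=9), O²⁻ (Z=8), N³⁻ (Z=7).
Overall: Al³⁺ < Mg²⁺ < Na⁺ < F⁻ < O²⁻ < N³⁻. Al³⁺ has 0 below it and 5 above. Count: 5.

5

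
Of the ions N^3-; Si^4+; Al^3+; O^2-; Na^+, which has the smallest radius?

Si^4+

Each ion has 10 electrons. The ranking follows nuclear charge in reverse — greater Z gives a smaller radius. Si^4+ (Z=14), Al^3+ (Z=13), Na^+ (Z=11), O^2- (Z=8), N^3- (Z=7).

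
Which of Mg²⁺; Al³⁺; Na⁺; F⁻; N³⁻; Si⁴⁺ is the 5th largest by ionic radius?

Each ion has 10 electrons. The ranking follows nuclear charge in reverse — greater Z gives a smaller radius. Si⁴⁺ (Z=14), Al³⁺ (Z=13), Mg²⁺ (Z=12), Na⁺ (Z=11), F⁻ (Z=9), N³⁻ (Z=7).
Full ascending order: Si⁴⁺ < Al³⁺ < Mg²⁺ < Na⁺ < F⁻ < N³⁻. Counting from the largest, position 5 is Al³⁺.

Al³⁺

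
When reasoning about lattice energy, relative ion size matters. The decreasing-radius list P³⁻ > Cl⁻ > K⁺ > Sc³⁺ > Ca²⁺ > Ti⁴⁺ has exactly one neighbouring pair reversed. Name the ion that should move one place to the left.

Ca²⁺

The pair Sc³⁺, Ca²⁺ is the wrong way round — both have 18 electrons but Z(Sc)=21 > Z(Ca)=20, so Sc³⁺ should be the smaller of the two. All other adjacent pairs agree with periodic trends, so Ca²⁺ is the misplaced ion.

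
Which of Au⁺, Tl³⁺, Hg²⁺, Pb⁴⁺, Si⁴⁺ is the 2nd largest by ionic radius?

Hg²⁺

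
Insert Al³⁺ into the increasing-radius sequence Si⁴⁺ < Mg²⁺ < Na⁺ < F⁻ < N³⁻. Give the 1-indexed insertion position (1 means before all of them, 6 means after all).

2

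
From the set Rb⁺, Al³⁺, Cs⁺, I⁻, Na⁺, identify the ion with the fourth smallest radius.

Cs⁺

Electron counts and nuclear charges: Al³⁺: 10 e⁻, Z=13, Na⁺: 10 e⁻, Z=11, Rb⁺: 36 e⁻, Z=37, Cs⁺: 54 e⁻, Z=55, I⁻: 54 e⁻, Z=53. Al³⁺ < Na⁺ (both 10 e⁻, Z=13>11); Na⁺ < Rb⁺ (same group, period 3 vs 5); Rb⁺ < Cs⁺ (same group, period 5 vs 6); Cs⁺ < I⁻ (both 54 e⁻, Z=55>53).
Full ascending order: Al³⁺ < Na⁺ < Rb⁺ < Cs⁺ < I⁻. Counting from the smallest, position 4 is Cs⁺.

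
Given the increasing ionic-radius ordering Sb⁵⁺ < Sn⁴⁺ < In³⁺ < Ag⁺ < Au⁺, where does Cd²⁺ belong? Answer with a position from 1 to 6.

4

Tabulating Z and e⁻: Sb⁵⁺: 46 e⁻, Z=51, Sn⁴⁺: 46 e⁻, Z=50, In³⁺: 46 e⁻, Z=49, Cd²⁺: 46 e⁻, Z=48, Ag⁺: 46 e⁻, Z=47, Au⁺: 78 e⁻, Z=79. Sb⁵⁺ < Sn⁴⁺ (both 46 e⁻, Z=51>50); Sn⁴⁺ < In³⁺ (isoelectronic, higher Z=50 is smaller); In³⁺ < Cd²⁺ (isoelectronic, higher Z=49 is smaller); Cd²⁺ < Ag⁺ (isoelectronic, higher Z=48 is smaller); Ag⁺ < Au⁺ (same group, 1 shell fewer).
Merged order: Sb⁵⁺ < Sn⁴⁺ < In³⁺ < Cd²⁺ < Ag⁺ < Au⁺ — Cd²⁺ is number 4.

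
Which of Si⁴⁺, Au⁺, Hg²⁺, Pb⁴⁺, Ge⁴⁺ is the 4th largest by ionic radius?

Ge⁴⁺

Electron counts and nuclear charges: Si⁴⁺ (Z=14, 10 e⁻), Ge⁴⁺ (Z=32, 28 e⁻), Pb⁴⁺ (Z=82, 78 e⁻), Hg²⁺ (Z=80, 78 e⁻), Au⁺ (Z=79, 78 e⁻). Si⁴⁺ < Ge⁴⁺ (same group, 1 shell fewer); Ge⁴⁺ < Pb⁴⁺ (same group, 2 shells fewer); Pb⁴⁺ < Hg²⁺ (both 78 e⁻, Z=82>80); Hg²⁺ < Au⁺ (isoelectronic, higher Z=80 is smaller).
Ordering: Si⁴⁺ < Ge⁴⁺ < Pb⁴⁺ < Hg²⁺ < Au⁺. The 4th largest is Ge⁴⁺.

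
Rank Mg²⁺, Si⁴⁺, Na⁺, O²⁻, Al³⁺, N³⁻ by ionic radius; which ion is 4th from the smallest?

Each ion has 10 electrons. The ranking follows nuclear charge in reverse — greater Z gives a smaller radius. Si⁴⁺ (Z=14), Al³⁺ (Z=13), Mg²⁺ (Z=12), Na⁺ (Z=11), O²⁻ (Z=8), N³⁻ (Z=7).
That gives Si⁴⁺ < Al³⁺ < Mg²⁺ < Na⁺ < O²⁻ < N³⁻. From the smallest end, number 4 is Na⁺.

Na⁺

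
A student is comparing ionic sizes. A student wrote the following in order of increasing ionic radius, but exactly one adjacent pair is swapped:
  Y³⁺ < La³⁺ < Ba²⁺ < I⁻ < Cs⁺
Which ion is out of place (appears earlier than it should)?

I⁻

Compare adjacent ions: Cs⁺ and I⁻ share 54 electrons; the higher nuclear charge on Cs (Z=55) contracts it more, so Cs⁺ < I⁻ — yet in this increasing list I⁻ sits before Cs⁺. Nothing else is reversed, so I⁻ should move one place to the right.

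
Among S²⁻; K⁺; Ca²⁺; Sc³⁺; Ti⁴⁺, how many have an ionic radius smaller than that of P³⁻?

5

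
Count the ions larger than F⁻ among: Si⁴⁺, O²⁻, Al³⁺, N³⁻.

2

These species are isoelectronic with 10 electrons. The only difference is the number of protons: Si⁴⁺ (Z=14), Al³⁺ (Z=13), F⁻ (Z=9), O²⁻ (Z=8), N³⁻ (Z=7). The strongest nuclear pull (Si⁴⁺) gives the smallest ion.
Relative to F⁻, the ions that are larger are O²⁻, N³⁻. That's 2.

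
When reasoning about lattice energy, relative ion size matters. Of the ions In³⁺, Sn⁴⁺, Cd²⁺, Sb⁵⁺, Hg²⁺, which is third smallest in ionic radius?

In³⁺

Electron counts and nuclear charges: Sb⁵⁺: 46 e⁻, Z=51, Sn⁴⁺: 46 e⁻, Z=50, In³⁺: 46 e⁻, Z=49, Cd²⁺: 46 e⁻, Z=48, Hg²⁺: 78 e⁻, Z=80. Sb⁵⁺ < Sn⁴⁺ (both 46 e⁻, Z=51>50); Sn⁴⁺ < In³⁺ (isoelectronic, higher Z=50 is smaller); In³⁺ < Cd²⁺ (both 46 e⁻, Z=49>48); Cd²⁺ < Hg²⁺ (same group, period 5 vs 6).
So the order is Sb⁵⁺ < Sn⁴⁺ < In³⁺ < Cd²⁺ < Hg²⁺; the 3rd-smallest ion is In³⁺.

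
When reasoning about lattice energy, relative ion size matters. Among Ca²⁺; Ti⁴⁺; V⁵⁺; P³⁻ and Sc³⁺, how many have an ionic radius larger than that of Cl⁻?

Isoelectronic series (18 e⁻ each). Size is set by nuclear charge: more protons means a smaller ion. V⁵⁺ (Z=23), Ti⁴⁺ (Z=22), Sc³⁺ (Z=21), Ca²⁺ (Z=20), Cl⁻ (Z=17), P³⁻ (Z=15).
Placing each against Cl⁻: smaller — V⁵⁺, Ti⁴⁺, Sc³⁺, Ca²⁺; larger — P³⁻. That's 1.

1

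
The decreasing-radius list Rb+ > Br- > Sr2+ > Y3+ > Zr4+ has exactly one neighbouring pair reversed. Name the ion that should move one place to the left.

Check each adjacent pair. Rb+ and Br- are reversed: Rb+ and Br- share 36 electrons; the higher nuclear charge on Rb (Z=37) contracts it more, so Rb+ < Br-. No other neighbouring pair contradicts the periodic trends, so Br- is the ion listed too late.

Br-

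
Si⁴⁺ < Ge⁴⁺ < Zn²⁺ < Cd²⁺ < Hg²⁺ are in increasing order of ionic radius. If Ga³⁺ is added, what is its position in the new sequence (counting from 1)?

3

First list Z and electron count for each: Si⁴⁺ (Z=14, 10 e⁻), Ge⁴⁺ (Z=32, 28 e⁻), Ga³⁺ (Z=31, 28 e⁻), Zn²⁺ (Z=30, 28 e⁻), Cd²⁺ (Z=48, 46 e⁻), Hg²⁺ (Z=80, 78 e⁻). Si⁴⁺ < Ge⁴⁺ (same group, 1 shell fewer); Ge⁴⁺ < Ga³⁺ (isoelectronic, higher Z=32 is smaller); Ga³⁺ < Zn²⁺ (isoelectronic, higher Z=31 is smaller); Zn²⁺ < Cd²⁺ (same group, 1 shell fewer); Cd²⁺ < Hg²⁺ (same group, 1 shell fewer).
Merged order: Si⁴⁺ < Ge⁴⁺ < Ga³⁺ < Zn²⁺ < Cd²⁺ < Hg²⁺ — Ga³⁺ is number 3.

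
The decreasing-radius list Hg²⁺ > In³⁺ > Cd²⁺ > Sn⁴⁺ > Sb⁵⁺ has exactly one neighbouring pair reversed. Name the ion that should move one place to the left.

Check each adjacent pair. In³⁺ and Cd²⁺ are reversed: both have 46 electrons but Z(In)=49 > Z(Cd)=48, so In³⁺ should be the smaller of the two. No other neighbouring pair contradicts the periodic trends, so Cd²⁺ is the ion listed too late.

Cd²⁺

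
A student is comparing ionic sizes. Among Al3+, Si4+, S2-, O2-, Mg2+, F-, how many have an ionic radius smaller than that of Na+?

First list Z and electron count for each: Si4+ (Z=14, 10 e⁻), Al3+ (Z=13, 10 e⁻), Mg2+ (Z=12, 10 e⁻), Na+ (Z=11, 10 e⁻), F- (Z=9, 10 e⁻), O2- (Z=8, 10 e⁻), S2- (Z=16, 18 e⁻). Si4+ < Al3+ (isoelectronic, higher Z=14 is smaller); Al3+ < Mg2+ (isoelectronic, higher Z=13 is smaller); Mg2+ < Na+ (both 10 e⁻, Z=12>11); Na+ < F- (both 10 e⁻, Z=11>9); F- < O2- (both 10 e⁻, Z=9>8); O2- < S2- (same group, period 2 vs 3).
Placing each against Na+: smaller — Si4+, Al3+, Mg2+; larger — F-, O2-, S2-. So 3 are smaller.

3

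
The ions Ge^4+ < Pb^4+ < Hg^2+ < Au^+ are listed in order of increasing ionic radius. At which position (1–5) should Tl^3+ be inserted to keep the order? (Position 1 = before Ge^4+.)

Ge^4+ has 28 e⁻ (Z=32), Pb^4+ has 78 e⁻ (Z=82), Tl^3+ has 78 e⁻ (Z=81), Hg^2+ has 78 e⁻ (Z=80), Au^+ has 78 e⁻ (Z=79). Ge^4+ < Pb^4+ (same group, 2 shells fewer); Pb^4+ < Tl^3+ (both 78 e⁻, Z=82>81); Tl^3+ < Hg^2+ (isoelectronic, higher Z=81 is smaller); Hg^2+ < Au^+ (both 78 e⁻, Z=80>79).
Putting Tl^3+ in gives Ge^4+ < Pb^4+ < Tl^3+ < Hg^2+ < Au^+; it lands at slot 3.

3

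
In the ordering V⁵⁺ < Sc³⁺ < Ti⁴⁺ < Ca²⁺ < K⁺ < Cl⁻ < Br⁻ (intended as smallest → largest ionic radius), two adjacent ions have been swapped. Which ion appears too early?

Sc³⁺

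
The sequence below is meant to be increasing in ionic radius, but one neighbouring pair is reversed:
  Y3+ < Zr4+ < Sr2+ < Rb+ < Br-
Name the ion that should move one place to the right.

Y3+

The pair Y3+, Zr4+ is the wrong way round — both have 36 electrons but Z(Zr)=40 > Z(Y)=39, so Zr4+ should be the smaller of the two. All other adjacent pairs agree with periodic trends, so Y3+ is the misplaced ion.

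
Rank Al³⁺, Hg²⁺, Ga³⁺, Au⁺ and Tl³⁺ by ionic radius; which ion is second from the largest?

Al³⁺: 10 e⁻, Z=13, Ga³⁺: 28 e⁻, Z=31, Tl³⁺: 78 e⁻, Z=81, Hg²⁺: 78 e⁻, Z=80, Au⁺: 78 e⁻, Z=79. Al³⁺ < Ga³⁺ (same group, period 3 vs 4); Ga³⁺ < Tl³⁺ (same group, 2 shells fewer); Tl³⁺ < Hg²⁺ (both 78 e⁻, Z=81>80); Hg²⁺ < Au⁺ (isoelectronic, higher Z=80 is smaller).
Ordering: Al³⁺ < Ga³⁺ < Tl³⁺ < Hg²⁺ < Au⁺. The second largest is Hg²⁺.

Hg²⁺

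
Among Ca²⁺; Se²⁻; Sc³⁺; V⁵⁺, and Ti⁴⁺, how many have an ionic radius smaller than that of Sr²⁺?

Work out protons and electrons: V⁵⁺ has 18 e⁻ (Z=23), Ti⁴⁺ has 18 e⁻ (Z=22), Sc³⁺ has 18 e⁻ (Z=21), Ca²⁺ has 18 e⁻ (Z=20), Sr²⁺ has 36 e⁻ (Z=38), Se²⁻ has 36 e⁻ (Z=34). V⁵⁺ < Ti⁴⁺ (both 18 e⁻, Z=23>22); Ti⁴⁺ < Sc³⁺ (isoelectronic, higher Z=22 is smaller); Sc³⁺ < Ca²⁺ (both 18 e⁻, Z=21>20); Ca²⁺ < Sr²⁺ (same group, 1 shell fewer); Sr²⁺ < Se²⁻ (isoelectronic, higher Z=38 is smaller).
Placing each against Sr²⁺: smaller — V⁵⁺, Ti⁴⁺, Sc³⁺, Ca²⁺; larger — Se²⁻. That's 4.

4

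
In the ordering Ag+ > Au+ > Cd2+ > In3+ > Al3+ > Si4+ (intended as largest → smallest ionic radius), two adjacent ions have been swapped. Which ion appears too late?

Compare adjacent ions: both in group 11 with the same charge; Ag+ (period 5) has the smaller radius — yet in this decreasing list Ag+ sits before Au+. Nothing else is reversed, so Au+ should move one place to the left.

Au+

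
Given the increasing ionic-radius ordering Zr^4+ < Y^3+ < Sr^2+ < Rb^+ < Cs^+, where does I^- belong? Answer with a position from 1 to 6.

6

Zr^4+ has 36 e⁻ (Z=40), Y^3+ has 36 e⁻ (Z=39), Sr^2+ has 36 e⁻ (Z=38), Rb^+ has 36 e⁻ (Z=37), Cs^+ has 54 e⁻ (Z=55), I^- has 54 e⁻ (Z=53). Zr^4+ < Y^3+ (isoelectronic, higher Z=40 is smaller); Y^3+ < Sr^2+ (isoelectronic, higher Z=39 is smaller); Sr^2+ < Rb^+ (both 36 e⁻, Z=38>37); Rb^+ < Cs^+ (same group, period 5 vs 6); Cs^+ < I^- (isoelectronic, higher Z=55 is smaller).
The complete sequence is Zr^4+ < Y^3+ < Sr^2+ < Rb^+ < Cs^+ < I^-. I^- sits at position 6.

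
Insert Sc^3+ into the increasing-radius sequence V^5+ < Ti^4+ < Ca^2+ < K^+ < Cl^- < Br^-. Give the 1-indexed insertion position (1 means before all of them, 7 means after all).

V^5+ (Z=23, 18 e⁻), Ti^4+ (Z=22, 18 e⁻), Sc^3+ (Z=21, 18 e⁻), Ca^2+ (Z=20, 18 e⁻), K^+ (Z=19, 18 e⁻), Cl^- (Z=17, 18 e⁻), Br^- (Z=35, 36 e⁻). V^5+ < Ti^4+ (isoelectronic, higher Z=23 is smaller); Ti^4+ < Sc^3+ (both 18 e⁻, Z=22>21); Sc^3+ < Ca^2+ (isoelectronic, higher Z=21 is smaller); Ca^2+ < K^+ (isoelectronic, higher Z=20 is smaller); K^+ < Cl^- (both 18 e⁻, Z=19>17); Cl^- < Br^- (same group, period 3 vs 4).
Putting Sc^3+ in gives V^5+ < Ti^4+ < Sc^3+ < Ca^2+ < K^+ < Cl^- < Br^-; it lands at slot 3.

3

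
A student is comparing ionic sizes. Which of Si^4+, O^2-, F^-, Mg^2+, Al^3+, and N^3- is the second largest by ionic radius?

These species are isoelectronic with 10 electrons. The only difference is the number of protons: Si^4+ (Z=14), Al^3+ (Z=13), Mg^2+ (Z=12), F^- (Z=9), O^2- (Z=8), N^3- (Z=7). The strongest nuclear pull (Si^4+) gives the smallest ion.
Ordering: Si^4+ < Al^3+ < Mg^2+ < F^- < O^2- < N^3-. The second largest is O^2-.

O^2-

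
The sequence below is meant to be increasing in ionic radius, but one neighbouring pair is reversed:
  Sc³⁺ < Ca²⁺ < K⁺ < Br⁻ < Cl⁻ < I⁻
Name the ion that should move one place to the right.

Br⁻

Compare adjacent ions: both in group 17 with the same charge; Cl⁻ (period 3) has the smaller radius — yet in this increasing list Br⁻ sits before Cl⁻. Nothing else is reversed, so Br⁻ should move one place to the right.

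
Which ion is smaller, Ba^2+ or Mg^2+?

These ions sit in one column with identical charge. Each step down the periodic table adds a principal shell, increasing the radius.

Mg^2+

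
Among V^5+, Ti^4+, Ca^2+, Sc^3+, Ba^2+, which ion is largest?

Ba^2+

Tabulating Z and e⁻: V^5+: 18 e⁻, Z=23, Ti^4+: 18 e⁻, Z=22, Sc^3+: 18 e⁻, Z=21, Ca^2+: 18 e⁻, Z=20, Ba^2+: 54 e⁻, Z=56. V^5+ < Ti^4+ (isoelectronic, higher Z=23 is smaller); Ti^4+ < Sc^3+ (isoelectronic, higher Z=22 is smaller); Sc^3+ < Ca^2+ (both 18 e⁻, Z=21>20); Ca^2+ < Ba^2+ (same group, period 4 vs 6).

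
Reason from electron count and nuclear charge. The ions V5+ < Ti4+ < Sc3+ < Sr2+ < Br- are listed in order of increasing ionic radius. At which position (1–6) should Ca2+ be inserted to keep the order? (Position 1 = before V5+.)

4

Tabulating Z and e⁻: V5+: 18 e⁻, Z=23, Ti4+: 18 e⁻, Z=22, Sc3+: 18 e⁻, Z=21, Ca2+: 18 e⁻, Z=20, Sr2+: 36 e⁻, Z=38, Br-: 36 e⁻, Z=35. V5+ < Ti4+ (isoelectronic, higher Z=23 is smaller); Ti4+ < Sc3+ (isoelectronic, higher Z=22 is smaller); Sc3+ < Ca2+ (both 18 e⁻, Z=21>20); Ca2+ < Sr2+ (same group, period 4 vs 5); Sr2+ < Br- (both 36 e⁻, Z=38>35).
With Ca2+ included the full order is V5+ < Ti4+ < Sc3+ < Ca2+ < Sr2+ < Br-, so it takes position 4.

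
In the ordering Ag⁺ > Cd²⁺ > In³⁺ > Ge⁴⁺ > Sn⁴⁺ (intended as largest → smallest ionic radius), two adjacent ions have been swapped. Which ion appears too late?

Check each adjacent pair. Ge⁴⁺ and Sn⁴⁺ are reversed: same group and charge — period 4 sits above period 5, so Ge⁴⁺ is smaller. No other neighbouring pair contradicts the periodic trends, so Sn⁴⁺ is the ion listed too late.

Sn⁴⁺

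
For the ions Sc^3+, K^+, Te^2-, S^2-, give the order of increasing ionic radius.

Sc^3+ has 18 e⁻ (Z=21), K^+ has 18 e⁻ (Z=19), S^2- has 18 e⁻ (Z=16), Te^2- has 54 e⁻ (Z=52). Sc^3+ < K^+ (isoelectronic, higher Z=21 is smaller); K^+ < S^2- (isoelectronic, higher Z=19 is smaller); S^2- < Te^2- (same group, period 3 vs 5).

Sc^3+ < K^+ < S^2- < Te^2-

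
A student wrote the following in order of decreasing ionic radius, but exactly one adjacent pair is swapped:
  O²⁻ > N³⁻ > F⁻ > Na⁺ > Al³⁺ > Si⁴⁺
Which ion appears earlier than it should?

O²⁻

Compare adjacent ions: they are isoelectronic (10 e⁻) and O has more protons than N (8 vs 7), making O²⁻ smaller — yet in this decreasing list O²⁻ sits before N³⁻. Nothing else is reversed, so O²⁻ should move one place to the right.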